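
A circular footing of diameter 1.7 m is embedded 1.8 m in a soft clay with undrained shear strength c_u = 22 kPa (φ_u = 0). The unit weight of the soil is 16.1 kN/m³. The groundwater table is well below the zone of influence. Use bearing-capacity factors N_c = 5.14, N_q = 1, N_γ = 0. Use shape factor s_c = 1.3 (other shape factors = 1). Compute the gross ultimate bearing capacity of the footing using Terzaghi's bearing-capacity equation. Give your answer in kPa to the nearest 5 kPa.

q = γ·D_f = 16.1 × 1.8 = 28.98 kPa.
c·N_c·s_c = 22 × 5.14 × 1.3 = 147 kPa
q·N_q = 28.98 × 1 = 28.98 kPa
q_ult = 147 + 28.98 = 175.98 kPa.

q_ult ≈ 175 kPa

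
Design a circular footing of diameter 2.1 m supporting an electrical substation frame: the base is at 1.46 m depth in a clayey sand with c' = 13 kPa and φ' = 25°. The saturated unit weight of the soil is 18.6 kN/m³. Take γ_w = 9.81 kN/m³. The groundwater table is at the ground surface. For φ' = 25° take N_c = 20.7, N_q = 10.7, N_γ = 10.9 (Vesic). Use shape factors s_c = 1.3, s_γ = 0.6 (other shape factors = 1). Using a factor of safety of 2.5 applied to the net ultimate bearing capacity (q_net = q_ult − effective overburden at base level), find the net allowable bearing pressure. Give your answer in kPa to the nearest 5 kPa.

q_all(net) ≈ 215 kPa

With the water table at the surface the whole profile is submerged: γ' = 18.6 − 9.81 = 8.79 kN/m³, so q = γ'·D_f = 12.833 kPa; the same γ' applies in the ½γBN_γ term.
q_ult = c·N_c·s_c + q·N_q + 0.5·γ·B·N_γ·s_γ
     = 13 × 20.7 × 1.3 + 12.833 × 10.7 + 0.5 × 8.79 × 2.1 × 10.9 × 0.6
     = 349.83 + 137.32 + 60.361 = 547.51 kPa.
Net ultimate: q_net = 547.51 − 12.833 = 534.67 kPa.
q_all(net) = 534.67 / 2.5 = 213.87 kPa.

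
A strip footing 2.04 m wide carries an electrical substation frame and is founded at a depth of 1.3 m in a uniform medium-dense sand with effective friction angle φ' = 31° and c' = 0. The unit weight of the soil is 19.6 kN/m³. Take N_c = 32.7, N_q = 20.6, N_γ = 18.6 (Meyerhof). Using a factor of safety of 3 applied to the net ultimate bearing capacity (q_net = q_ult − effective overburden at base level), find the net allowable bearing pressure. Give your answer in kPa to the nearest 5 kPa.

Overburden at base level: q = 19.6 × 1.3 = 25.48 kPa.
Surcharge term q·N_q = 25.48 × 20.6 = 524.89 kPa; self-weight term 0.5·γ·B·N_γ = 0.5 × 19.6 × 2.04 × 18.6 = 371.85 kPa.
q_ult = 524.89 + 371.85 = 896.74 kPa.
Net ultimate: q_net = 896.74 − 25.48 = 871.26 kPa.
q_all(net) = 871.26 / 3 = 290.42 kPa.

q_all(net) ≈ 290 kPa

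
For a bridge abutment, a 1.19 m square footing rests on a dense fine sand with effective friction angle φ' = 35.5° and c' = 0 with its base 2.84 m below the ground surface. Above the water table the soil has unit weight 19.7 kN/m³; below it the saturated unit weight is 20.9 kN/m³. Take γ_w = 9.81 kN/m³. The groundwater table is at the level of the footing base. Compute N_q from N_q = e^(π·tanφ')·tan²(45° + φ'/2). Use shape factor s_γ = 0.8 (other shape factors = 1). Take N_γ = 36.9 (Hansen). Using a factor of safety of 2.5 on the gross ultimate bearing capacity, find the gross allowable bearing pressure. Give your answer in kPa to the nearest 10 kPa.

q_all ≈ 870 kPa

N_q = e^(π·tan35.5°)·tan²(62.75°) = 35.44.
Overburden at base level: q = 19.7 × 2.84 = 55.948 kPa.
Below the base the soil is submerged, so the ½γBN_γ term uses γ' = 20.9 − 9.81 = 11.09 kN/m³.
Surcharge term q·N_q = 55.948 × 35.443 = 1983 kPa; self-weight term 0.5·γ·B·N_γ·s_γ = 0.5 × 11.09 × 1.19 × 36.9 × 0.8 = 194.79 kPa.
q_ult = 1983 + 194.79 = 2177.7 kPa.
q_all = 2177.7 / 2.5 = 871.1 kPa.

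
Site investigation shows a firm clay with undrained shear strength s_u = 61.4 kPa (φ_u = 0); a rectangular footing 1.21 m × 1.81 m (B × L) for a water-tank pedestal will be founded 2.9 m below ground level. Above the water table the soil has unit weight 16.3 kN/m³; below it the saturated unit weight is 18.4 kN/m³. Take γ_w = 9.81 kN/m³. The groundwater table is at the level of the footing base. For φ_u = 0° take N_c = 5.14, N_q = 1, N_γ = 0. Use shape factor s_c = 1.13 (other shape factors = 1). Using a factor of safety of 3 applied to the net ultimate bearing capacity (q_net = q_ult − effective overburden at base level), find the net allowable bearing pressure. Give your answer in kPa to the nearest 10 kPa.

q_all(net) ≈ 120 kPa

Overburden at base level: q = 16.3 × 2.9 = 47.27 kPa.
Cohesion term c·N_c·s_c = 61.4 × 5.14 × 1.13 = 356.62 kPa; surcharge term q·N_q = 47.27 × 1 = 47.27 kPa.
q_ult = 356.62 + 47.27 = 403.89 kPa.
Net ultimate: q_net = 403.89 − 47.27 = 356.62 kPa.
q_all(net) = 356.62 / 3 = 118.87 kPa.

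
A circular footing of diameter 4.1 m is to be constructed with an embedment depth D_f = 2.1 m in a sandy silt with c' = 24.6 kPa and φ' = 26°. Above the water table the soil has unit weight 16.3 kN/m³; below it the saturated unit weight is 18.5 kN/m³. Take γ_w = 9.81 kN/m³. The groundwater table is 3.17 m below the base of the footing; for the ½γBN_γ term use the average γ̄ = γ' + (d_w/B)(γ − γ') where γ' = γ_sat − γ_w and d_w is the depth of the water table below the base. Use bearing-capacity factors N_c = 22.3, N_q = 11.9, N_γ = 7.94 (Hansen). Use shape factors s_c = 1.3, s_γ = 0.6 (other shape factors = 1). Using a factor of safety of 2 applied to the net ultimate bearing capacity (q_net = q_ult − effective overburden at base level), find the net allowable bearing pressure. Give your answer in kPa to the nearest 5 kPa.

Overburden at base level: q = 16.3 × 2.1 = 34.23 kPa.
The water table is 3.17 m below the base (< B = 4.1 m), so the ½γBN_γ term uses γ̄ = γ' + (d_w/B)(γ − γ') = 8.69 + (3.17/4.1)(16.3 − 8.69) = 14.574 kN/m³.
Cohesion term c·N_c·s_c = 24.6 × 22.3 × 1.3 = 713.15 kPa; surcharge term q·N_q = 34.23 × 11.9 = 407.34 kPa; self-weight term 0.5·γ·B·N_γ·s_γ = 0.5 × 14.574 × 4.1 × 7.94 × 0.6 = 142.33 kPa.
q_ult = 713.15 + 407.34 + 142.33 = 1262.8 kPa.
Net ultimate: q_net = 1262.8 − 34.23 = 1228.6 kPa.
q_all(net) = 1228.6 / 2 = 614.3 kPa.

q_all(net) ≈ 615 kPa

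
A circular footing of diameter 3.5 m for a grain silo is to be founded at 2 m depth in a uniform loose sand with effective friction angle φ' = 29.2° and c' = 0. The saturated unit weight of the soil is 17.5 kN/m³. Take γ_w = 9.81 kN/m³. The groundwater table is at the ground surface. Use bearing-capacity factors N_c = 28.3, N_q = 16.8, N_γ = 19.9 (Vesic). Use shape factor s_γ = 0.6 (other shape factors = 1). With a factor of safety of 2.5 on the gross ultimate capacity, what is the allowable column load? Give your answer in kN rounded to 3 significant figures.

P_all ≈ 1610 kN

γ' = 17.5 − 9.81 = 7.69 kN/m³ (submerged throughout). q = 7.69 × 2 = 15.38 kPa; the same γ' applies in the ½γBN_γ term.
q·N_q = 15.38 × 16.8 = 258.38 kPa
0.5·γ·B·N_γ·s_γ = 0.5 × 7.69 × 3.5 × 19.9 × 0.6 = 160.68 kPa
q_ult = 258.38 + 160.68 = 419.07 kPa.
Gross allowable pressure q_all = 419.07 / 2.5 = 167.63 kPa.
Footing area = 9.6211 m², so allowable column load = 167.63 × 9.6211 = 1612.8 kN.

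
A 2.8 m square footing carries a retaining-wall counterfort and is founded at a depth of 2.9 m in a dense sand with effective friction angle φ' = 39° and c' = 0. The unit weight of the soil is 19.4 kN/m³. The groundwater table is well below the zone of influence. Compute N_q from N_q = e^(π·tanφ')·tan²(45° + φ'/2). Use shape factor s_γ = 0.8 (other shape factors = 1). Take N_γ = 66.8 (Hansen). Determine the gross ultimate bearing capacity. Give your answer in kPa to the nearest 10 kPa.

q_ult ≈ 4600 kPa

tan39° = 0.8098, so N_q = e^(π×0.8098)·tan²(64.5°) = 12.731 × 4.395 = 55.96.
q = γ·D_f = 19.4 × 2.9 = 56.26 kPa.
q·N_q = 56.26 × 55.957 = 3148.2 kPa
0.5·γ·B·N_γ·s_γ = 0.5 × 19.4 × 2.8 × 66.8 × 0.8 = 1451.4 kPa
q_ult = 3148.2 + 1451.4 = 4599.6 kPa.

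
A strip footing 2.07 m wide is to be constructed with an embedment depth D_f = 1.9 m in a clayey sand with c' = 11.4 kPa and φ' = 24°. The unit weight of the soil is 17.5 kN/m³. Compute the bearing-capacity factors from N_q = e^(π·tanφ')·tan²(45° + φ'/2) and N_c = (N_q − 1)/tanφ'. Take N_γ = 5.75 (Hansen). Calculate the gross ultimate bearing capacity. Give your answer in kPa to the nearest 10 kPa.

tan24° = 0.4452, so N_q = e^(π×0.4452)·tan²(57°) = 4.05 × 2.371 = 9.6.
N_c = (9.6 − 1)/tan24° = 19.32.
Effective surcharge at the founding depth q = γ·D_f = 17.5 × 1.9 = 33.25 kPa.
q_ult = c·N_c + q·N_q + 0.5·γ·B·N_γ
     = 11.4 × 19.324 + 33.25 × 9.6034 + 0.5 × 17.5 × 2.07 × 5.75
     = 220.29 + 319.31 + 104.15 = 643.75 kPa.

q_ult ≈ 640 kPa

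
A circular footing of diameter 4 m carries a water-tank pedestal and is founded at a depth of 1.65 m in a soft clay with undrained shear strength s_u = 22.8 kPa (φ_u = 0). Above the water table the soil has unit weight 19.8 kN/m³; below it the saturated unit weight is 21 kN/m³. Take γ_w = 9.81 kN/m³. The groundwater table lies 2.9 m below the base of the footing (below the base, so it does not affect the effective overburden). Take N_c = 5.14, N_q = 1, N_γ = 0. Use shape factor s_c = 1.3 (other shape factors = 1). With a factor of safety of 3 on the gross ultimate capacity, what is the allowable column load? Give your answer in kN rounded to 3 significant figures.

Effective surcharge at the founding depth q = γ·D_f = 19.8 × 1.65 = 32.67 kPa.
q_ult = c·N_c·s_c + q·N_q
     = 22.8 × 5.14 × 1.3 + 32.67 × 1
     = 152.35 + 32.67 = 185.02 kPa.
Gross allowable pressure q_all = 185.02 / 3 = 61.673 kPa.
Footing area = 12.5664 m², so allowable column load = 61.673 × 12.5664 = 775.01 kN.

P_all ≈ 775 kN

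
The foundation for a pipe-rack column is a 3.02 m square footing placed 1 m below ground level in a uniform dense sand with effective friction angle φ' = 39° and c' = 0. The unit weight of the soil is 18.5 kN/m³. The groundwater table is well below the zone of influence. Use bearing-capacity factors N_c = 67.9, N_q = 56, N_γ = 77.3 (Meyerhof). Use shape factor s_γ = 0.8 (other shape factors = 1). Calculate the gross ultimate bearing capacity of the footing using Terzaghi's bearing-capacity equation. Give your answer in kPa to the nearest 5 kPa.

q_ult ≈ 2765 kPa

Overburden at base level: q = 18.5 × 1 = 18.5 kPa.
Surcharge term q·N_q = 18.5 × 56 = 1036 kPa; self-weight term 0.5·γ·B·N_γ·s_γ = 0.5 × 18.5 × 3.02 × 77.3 × 0.8 = 1727.5 kPa.
q_ult = 1036 + 1727.5 = 2763.5 kPa.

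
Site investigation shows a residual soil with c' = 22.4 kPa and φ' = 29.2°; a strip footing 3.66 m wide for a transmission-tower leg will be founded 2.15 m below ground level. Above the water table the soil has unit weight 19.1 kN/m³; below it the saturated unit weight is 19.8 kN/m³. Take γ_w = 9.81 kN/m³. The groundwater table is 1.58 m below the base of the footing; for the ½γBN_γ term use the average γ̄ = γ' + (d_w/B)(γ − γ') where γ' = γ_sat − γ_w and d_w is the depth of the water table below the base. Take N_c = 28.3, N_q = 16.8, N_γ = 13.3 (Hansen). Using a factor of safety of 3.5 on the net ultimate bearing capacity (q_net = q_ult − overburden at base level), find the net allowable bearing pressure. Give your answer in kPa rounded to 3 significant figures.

q = γ·D_f = 19.1 × 2.15 = 41.065 kPa.
γ' = 9.99 kN/m³; averaging over the depth B below the base, γ̄ = γ' + (d_w/B)(γ − γ') = 13.923 kN/m³.
c·N_c = 22.4 × 28.3 = 633.92 kPa
q·N_q = 41.065 × 16.8 = 689.89 kPa
0.5·γ·B·N_γ = 0.5 × 13.923 × 3.66 × 13.3 = 338.87 kPa
q_ult = 633.92 + 689.89 + 338.87 = 1662.7 kPa.
q_net = 1662.7 − 41.065 = 1621.6 kPa.
q_all(net) = 1621.6 / 3.5 = 463.32 kPa.

q_all(net) ≈ 463 kPa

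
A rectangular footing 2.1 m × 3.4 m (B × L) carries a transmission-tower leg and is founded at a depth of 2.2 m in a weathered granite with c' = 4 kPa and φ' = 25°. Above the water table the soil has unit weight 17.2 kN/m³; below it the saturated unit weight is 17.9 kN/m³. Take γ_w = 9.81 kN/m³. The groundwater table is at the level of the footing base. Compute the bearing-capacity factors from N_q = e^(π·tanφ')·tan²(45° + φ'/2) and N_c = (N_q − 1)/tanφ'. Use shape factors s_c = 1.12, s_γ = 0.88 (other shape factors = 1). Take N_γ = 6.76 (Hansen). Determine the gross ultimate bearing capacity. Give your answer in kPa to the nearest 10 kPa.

tan25° = 0.4663, so N_q = e^(π×0.4663)·tan²(57.5°) = 4.327 × 2.464 = 10.66.
N_c = (10.66 − 1)/tan25° = 20.72.
q = γ·D_f = 17.2 × 2.2 = 37.84 kPa.
For the ½γBN_γ term take γ' = 17.9 − 9.81 = 8.09 kN/m³ (soil below base is submerged).
c·N_c·s_c = 4 × 20.721 × 1.12 = 92.828 kPa
q·N_q = 37.84 × 10.662 = 403.46 kPa
0.5·γ·B·N_γ·s_γ = 0.5 × 8.09 × 2.1 × 6.76 × 0.88 = 50.532 kPa
q_ult = 92.828 + 403.46 + 50.532 = 546.82 kPa.

q_ult ≈ 550 kPa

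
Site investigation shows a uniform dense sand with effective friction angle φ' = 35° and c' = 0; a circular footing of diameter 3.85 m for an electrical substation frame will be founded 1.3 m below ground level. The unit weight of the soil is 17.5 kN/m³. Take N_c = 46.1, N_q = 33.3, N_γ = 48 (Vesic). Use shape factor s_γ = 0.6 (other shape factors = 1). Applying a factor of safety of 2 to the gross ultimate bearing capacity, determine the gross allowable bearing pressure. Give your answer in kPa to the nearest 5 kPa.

Effective surcharge at the founding depth q = γ·D_f = 17.5 × 1.3 = 22.75 kPa.
q_ult = q·N_q + 0.5·γ·B·N_γ·s_γ
     = 22.75 × 33.3 + 0.5 × 17.5 × 3.85 × 48 × 0.6
     = 757.57 + 970.2 = 1727.8 kPa.
q_all = q_ult / FS = 1727.8 / 2 = 863.89 kPa.

q_all ≈ 865 kPa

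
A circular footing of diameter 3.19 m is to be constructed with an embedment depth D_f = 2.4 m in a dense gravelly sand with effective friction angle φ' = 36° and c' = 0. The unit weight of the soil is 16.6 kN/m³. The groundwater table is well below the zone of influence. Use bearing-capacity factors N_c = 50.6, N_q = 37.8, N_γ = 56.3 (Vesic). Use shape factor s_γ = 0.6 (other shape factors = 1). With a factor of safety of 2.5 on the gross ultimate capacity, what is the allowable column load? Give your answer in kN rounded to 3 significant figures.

P_all ≈ 7670 kN

Effective surcharge at the founding depth q = γ·D_f = 16.6 × 2.4 = 39.84 kPa.
q_ult = q·N_q + 0.5·γ·B·N_γ·s_γ
     = 39.84 × 37.8 + 0.5 × 16.6 × 3.19 × 56.3 × 0.6
     = 1506 + 894.39 = 2400.3 kPa.
Gross allowable pressure q_all = 2400.3 / 2.5 = 960.14 kPa.
Footing area = 7.9923 m², so allowable column load = 960.14 × 7.9923 = 7673.7 kN.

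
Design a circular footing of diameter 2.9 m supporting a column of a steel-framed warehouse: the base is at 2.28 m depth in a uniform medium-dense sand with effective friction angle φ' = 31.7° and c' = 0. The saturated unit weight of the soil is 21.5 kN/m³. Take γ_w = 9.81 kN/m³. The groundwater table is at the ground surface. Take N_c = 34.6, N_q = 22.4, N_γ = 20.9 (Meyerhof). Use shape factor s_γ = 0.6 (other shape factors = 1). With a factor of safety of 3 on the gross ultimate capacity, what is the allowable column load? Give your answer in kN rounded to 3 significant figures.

With the water table at the surface the whole profile is submerged: γ' = 21.5 − 9.81 = 11.69 kN/m³, so q = γ'·D_f = 26.653 kPa; the same γ' applies in the ½γBN_γ term.
q_ult = q·N_q + 0.5·γ·B·N_γ·s_γ
     = 26.653 × 22.4 + 0.5 × 11.69 × 2.9 × 20.9 × 0.6
     = 597.03 + 212.56 = 809.59 kPa.
Gross allowable pressure q_all = 809.59 / 3 = 269.86 kPa.
Footing area = 6.6052 m², so allowable column load = 269.86 × 6.6052 = 1782.5 kN.

P_all ≈ 1780 kN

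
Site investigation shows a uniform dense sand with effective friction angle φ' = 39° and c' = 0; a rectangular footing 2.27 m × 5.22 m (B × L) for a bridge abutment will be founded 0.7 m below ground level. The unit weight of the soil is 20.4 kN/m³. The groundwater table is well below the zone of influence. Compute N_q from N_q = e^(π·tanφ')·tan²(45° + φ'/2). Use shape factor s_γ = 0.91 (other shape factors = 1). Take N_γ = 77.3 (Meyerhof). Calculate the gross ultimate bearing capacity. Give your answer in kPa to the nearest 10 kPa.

tan39° = 0.8098, so N_q = e^(π×0.8098)·tan²(64.5°) = 12.731 × 4.395 = 55.96.
q = γ·D_f = 20.4 × 0.7 = 14.28 kPa.
q·N_q = 14.28 × 55.957 = 799.07 kPa
0.5·γ·B·N_γ·s_γ = 0.5 × 20.4 × 2.27 × 77.3 × 0.91 = 1628.7 kPa
q_ult = 799.07 + 1628.7 = 2427.8 kPa.

q_ult ≈ 2430 kPa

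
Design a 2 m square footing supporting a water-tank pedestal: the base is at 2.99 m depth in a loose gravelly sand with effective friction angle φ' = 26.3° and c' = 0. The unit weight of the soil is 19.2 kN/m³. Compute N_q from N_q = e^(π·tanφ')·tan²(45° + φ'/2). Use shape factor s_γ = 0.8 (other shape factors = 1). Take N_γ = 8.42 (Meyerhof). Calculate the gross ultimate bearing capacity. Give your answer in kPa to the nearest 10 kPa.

q_ult ≈ 830 kPa

tan26.3° = 0.4942, so N_q = e^(π×0.4942)·tan²(58.15°) = 4.724 × 2.591 = 12.24.
Overburden at base level: q = 19.2 × 2.99 = 57.408 kPa.
Surcharge term q·N_q = 57.408 × 12.241 = 702.71 kPa; self-weight term 0.5·γ·B·N_γ·s_γ = 0.5 × 19.2 × 2 × 8.42 × 0.8 = 129.33 kPa.
q_ult = 702.71 + 129.33 = 832.04 kPa.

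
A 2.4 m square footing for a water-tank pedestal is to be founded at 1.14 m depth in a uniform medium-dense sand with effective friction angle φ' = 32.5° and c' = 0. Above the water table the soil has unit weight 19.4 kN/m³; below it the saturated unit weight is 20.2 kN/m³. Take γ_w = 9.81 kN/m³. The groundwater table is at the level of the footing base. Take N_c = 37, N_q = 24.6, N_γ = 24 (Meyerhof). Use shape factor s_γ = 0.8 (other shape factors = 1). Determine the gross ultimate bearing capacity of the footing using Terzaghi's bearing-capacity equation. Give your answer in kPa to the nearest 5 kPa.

q_ult ≈ 785 kPa

Effective surcharge at the founding depth q = γ·D_f = 19.4 × 1.14 = 22.116 kPa.
The water table coincides with the base, so in the self-weight term γ → γ' = 10.39 kN/m³.
q_ult = q·N_q + 0.5·γ·B·N_γ·s_γ
     = 22.116 × 24.6 + 0.5 × 10.39 × 2.4 × 24 × 0.8
     = 544.05 + 239.39 = 783.44 kPa.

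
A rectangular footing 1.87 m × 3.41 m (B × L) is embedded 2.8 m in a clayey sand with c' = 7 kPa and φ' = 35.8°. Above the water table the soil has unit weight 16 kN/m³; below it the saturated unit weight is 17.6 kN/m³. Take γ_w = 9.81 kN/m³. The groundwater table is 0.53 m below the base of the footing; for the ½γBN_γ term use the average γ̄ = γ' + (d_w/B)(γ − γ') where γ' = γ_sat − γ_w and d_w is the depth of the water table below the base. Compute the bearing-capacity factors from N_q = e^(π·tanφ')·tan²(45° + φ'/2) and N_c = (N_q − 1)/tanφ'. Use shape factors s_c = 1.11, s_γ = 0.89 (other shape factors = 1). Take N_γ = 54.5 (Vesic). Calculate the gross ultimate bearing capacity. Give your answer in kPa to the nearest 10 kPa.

tan35.8° = 0.7212, so N_q = e^(π×0.7212)·tan²(62.9°) = 9.639 × 3.819 = 36.81.
N_c = (36.81 − 1)/tan35.8° = 49.65.
Effective surcharge at the founding depth q = γ·D_f = 16 × 2.8 = 44.8 kPa.
With d_w = 0.53 m < B, γ̄ = 7.79 + (0.53/1.87) × (16 − 7.79) = 10.117 kN/m³.
q_ult = c·N_c·s_c + q·N_q + 0.5·γ·B·N_γ·s_γ
     = 7 × 49.649 × 1.11 + 44.8 × 36.808 + 0.5 × 10.117 × 1.87 × 54.5 × 0.89
     = 385.77 + 1649 + 458.82 = 2493.6 kPa.

q_ult ≈ 2490 kPa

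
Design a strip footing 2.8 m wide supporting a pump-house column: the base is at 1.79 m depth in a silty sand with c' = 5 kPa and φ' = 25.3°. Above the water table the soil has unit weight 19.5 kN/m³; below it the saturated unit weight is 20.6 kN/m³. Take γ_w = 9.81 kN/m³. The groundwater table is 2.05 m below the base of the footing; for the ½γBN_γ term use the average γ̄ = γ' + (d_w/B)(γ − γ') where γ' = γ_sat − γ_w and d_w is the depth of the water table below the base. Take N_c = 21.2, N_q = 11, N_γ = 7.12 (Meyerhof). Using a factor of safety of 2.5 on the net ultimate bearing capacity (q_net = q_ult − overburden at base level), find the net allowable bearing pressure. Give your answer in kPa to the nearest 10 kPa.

q_all(net) ≈ 250 kPa

q = γ·D_f = 19.5 × 1.79 = 34.905 kPa.
γ' = 10.79 kN/m³; averaging over the depth B below the base, γ̄ = γ' + (d_w/B)(γ − γ') = 17.167 kN/m³.
c·N_c = 5 × 21.2 = 106 kPa
q·N_q = 34.905 × 11 = 383.96 kPa
0.5·γ·B·N_γ = 0.5 × 17.167 × 2.8 × 7.12 = 171.12 kPa
q_ult = 106 + 383.96 + 171.12 = 661.08 kPa.
q_net = 661.08 − 34.905 = 626.17 kPa.
q_all(net) = 626.17 / 2.5 = 250.47 kPa.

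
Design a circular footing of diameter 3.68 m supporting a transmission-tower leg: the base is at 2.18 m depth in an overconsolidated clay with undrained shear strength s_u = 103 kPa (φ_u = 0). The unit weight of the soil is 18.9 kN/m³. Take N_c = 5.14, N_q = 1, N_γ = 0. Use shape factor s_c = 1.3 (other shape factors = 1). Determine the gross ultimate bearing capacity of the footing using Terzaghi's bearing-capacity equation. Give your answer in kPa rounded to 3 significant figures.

Effective surcharge at the founding depth q = γ·D_f = 18.9 × 2.18 = 41.202 kPa.
q_ult = c·N_c·s_c + q·N_q
     = 103 × 5.14 × 1.3 + 41.202 × 1
     = 688.25 + 41.202 = 729.45 kPa.

q_ult ≈ 729 kPa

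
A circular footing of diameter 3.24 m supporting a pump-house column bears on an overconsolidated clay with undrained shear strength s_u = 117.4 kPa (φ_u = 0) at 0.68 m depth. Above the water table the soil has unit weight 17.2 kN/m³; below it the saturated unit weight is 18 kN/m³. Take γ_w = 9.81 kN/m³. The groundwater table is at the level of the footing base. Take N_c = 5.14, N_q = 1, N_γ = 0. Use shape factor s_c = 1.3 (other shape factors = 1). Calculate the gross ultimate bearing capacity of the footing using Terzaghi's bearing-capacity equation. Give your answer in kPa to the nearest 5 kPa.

Overburden at base level: q = 17.2 × 0.68 = 11.696 kPa.
Cohesion term c·N_c·s_c = 117.4 × 5.14 × 1.3 = 784.47 kPa; surcharge term q·N_q = 11.696 × 1 = 11.696 kPa.
q_ult = 784.47 + 11.696 = 796.16 kPa.

q_ult ≈ 795 kPa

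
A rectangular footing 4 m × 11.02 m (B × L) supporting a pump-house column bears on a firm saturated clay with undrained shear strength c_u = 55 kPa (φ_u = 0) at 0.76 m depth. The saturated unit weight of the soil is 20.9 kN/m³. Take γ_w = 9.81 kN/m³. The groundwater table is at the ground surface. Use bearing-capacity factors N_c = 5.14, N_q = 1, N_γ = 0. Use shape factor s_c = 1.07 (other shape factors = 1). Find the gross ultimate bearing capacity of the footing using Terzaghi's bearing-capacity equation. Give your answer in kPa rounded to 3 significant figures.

q_ult ≈ 311 kPa

γ' = 20.9 − 9.81 = 11.09 kN/m³ (submerged throughout). q = 11.09 × 0.76 = 8.4284 kPa.
c·N_c·s_c = 55 × 5.14 × 1.07 = 302.49 kPa
q·N_q = 8.4284 × 1 = 8.4284 kPa
q_ult = 302.49 + 8.4284 = 310.92 kPa.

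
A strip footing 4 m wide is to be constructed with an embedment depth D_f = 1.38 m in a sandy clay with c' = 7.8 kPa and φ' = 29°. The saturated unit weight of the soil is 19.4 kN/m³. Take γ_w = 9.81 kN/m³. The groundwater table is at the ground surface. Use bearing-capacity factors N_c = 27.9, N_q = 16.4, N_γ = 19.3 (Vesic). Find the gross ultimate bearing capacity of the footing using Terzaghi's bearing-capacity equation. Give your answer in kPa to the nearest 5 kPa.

q_ult ≈ 805 kPa

Water table at ground surface, so effective unit weight γ' = 19.4 − 9.81 = 9.59 kN/m³ is used throughout; overburden q = 9.59 × 1.38 = 13.234 kPa; the same γ' applies in the ½γBN_γ term.
Cohesion term c·N_c = 7.8 × 27.9 = 217.62 kPa; surcharge term q·N_q = 13.234 × 16.4 = 217.04 kPa; self-weight term 0.5·γ·B·N_γ = 0.5 × 9.59 × 4 × 19.3 = 370.17 kPa.
q_ult = 217.62 + 217.04 + 370.17 = 804.83 kPa.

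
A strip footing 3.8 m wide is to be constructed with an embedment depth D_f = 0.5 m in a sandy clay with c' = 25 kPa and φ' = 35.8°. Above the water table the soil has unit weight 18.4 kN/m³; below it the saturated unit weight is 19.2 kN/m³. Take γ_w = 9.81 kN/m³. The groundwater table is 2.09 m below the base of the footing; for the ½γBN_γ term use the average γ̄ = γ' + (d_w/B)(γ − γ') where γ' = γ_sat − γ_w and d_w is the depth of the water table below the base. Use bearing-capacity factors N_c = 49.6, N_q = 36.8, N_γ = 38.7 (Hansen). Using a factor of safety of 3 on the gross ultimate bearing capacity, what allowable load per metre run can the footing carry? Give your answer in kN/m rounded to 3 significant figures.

≈ 3340 kN/m

q = γ·D_f = 18.4 × 0.5 = 9.2 kPa.
γ' = 9.39 kN/m³; averaging over the depth B below the base, γ̄ = γ' + (d_w/B)(γ − γ') = 14.345 kN/m³.
c·N_c = 25 × 49.6 = 1240 kPa
q·N_q = 9.2 × 36.8 = 338.56 kPa
0.5·γ·B·N_γ = 0.5 × 14.345 × 3.8 × 38.7 = 1054.8 kPa
q_ult = 1240 + 338.56 + 1054.8 = 2633.4 kPa.
Gross allowable pressure q_all = 2633.4 / 3 = 877.79 kPa.
Allowable wall load = q_all × B = 877.79 × 3.8 = 3335.6 kN per metre run.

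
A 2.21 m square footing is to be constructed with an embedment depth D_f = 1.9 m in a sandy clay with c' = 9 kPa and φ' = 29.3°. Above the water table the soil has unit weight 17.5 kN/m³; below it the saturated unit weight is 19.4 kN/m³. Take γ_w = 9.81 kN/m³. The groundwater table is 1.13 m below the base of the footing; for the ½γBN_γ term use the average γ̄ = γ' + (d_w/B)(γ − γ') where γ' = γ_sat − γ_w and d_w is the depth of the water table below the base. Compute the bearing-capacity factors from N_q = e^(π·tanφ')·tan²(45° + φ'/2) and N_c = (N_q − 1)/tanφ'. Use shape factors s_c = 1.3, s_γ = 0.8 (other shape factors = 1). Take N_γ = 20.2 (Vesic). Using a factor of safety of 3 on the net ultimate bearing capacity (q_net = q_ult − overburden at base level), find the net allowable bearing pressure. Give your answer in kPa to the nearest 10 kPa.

q_all(net) ≈ 370 kPa

N_q = e^(π·tan29.3°)·tan²(59.65°) = 17; N_c = (N_q − 1)/tanφ' = 28.52.
Overburden at base level: q = 17.5 × 1.9 = 33.25 kPa.
The water table is 1.13 m below the base (< B = 2.21 m), so the ½γBN_γ term uses γ̄ = γ' + (d_w/B)(γ − γ') = 9.59 + (1.13/2.21)(17.5 − 9.59) = 13.634 kN/m³.
Cohesion term c·N_c·s_c = 9 × 28.52 × 1.3 = 333.68 kPa; surcharge term q·N_q = 33.25 × 17.004 = 565.4 kPa; self-weight term 0.5·γ·B·N_γ·s_γ = 0.5 × 13.634 × 2.21 × 20.2 × 0.8 = 243.47 kPa.
q_ult = 333.68 + 565.4 + 243.47 = 1142.5 kPa.
q_net = 1142.5 − 33.25 = 1109.3 kPa.
q_all(net) = 1109.3 / 3 = 369.77 kPa.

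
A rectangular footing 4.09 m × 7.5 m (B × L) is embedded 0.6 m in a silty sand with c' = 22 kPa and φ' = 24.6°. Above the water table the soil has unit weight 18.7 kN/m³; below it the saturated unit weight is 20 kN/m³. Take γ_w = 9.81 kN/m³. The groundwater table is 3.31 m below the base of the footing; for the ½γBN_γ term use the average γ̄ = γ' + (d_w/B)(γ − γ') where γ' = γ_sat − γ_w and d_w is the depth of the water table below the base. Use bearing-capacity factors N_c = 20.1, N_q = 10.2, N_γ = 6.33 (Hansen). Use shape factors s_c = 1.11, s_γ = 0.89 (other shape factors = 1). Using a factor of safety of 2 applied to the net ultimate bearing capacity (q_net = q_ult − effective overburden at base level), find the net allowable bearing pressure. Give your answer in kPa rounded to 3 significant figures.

q_all(net) ≈ 395 kPa

Overburden at base level: q = 18.7 × 0.6 = 11.22 kPa.
The water table is 3.31 m below the base (< B = 4.09 m), so the ½γBN_γ term uses γ̄ = γ' + (d_w/B)(γ − γ') = 10.19 + (3.31/4.09)(18.7 − 10.19) = 17.077 kN/m³.
Cohesion term c·N_c·s_c = 22 × 20.1 × 1.11 = 490.84 kPa; surcharge term q·N_q = 11.22 × 10.2 = 114.44 kPa; self-weight term 0.5·γ·B·N_γ·s_γ = 0.5 × 17.077 × 4.09 × 6.33 × 0.89 = 196.74 kPa.
q_ult = 490.84 + 114.44 + 196.74 = 802.03 kPa.
Net ultimate: q_net = 802.03 − 11.22 = 790.81 kPa.
q_all(net) = 790.81 / 2 = 395.4 kPa.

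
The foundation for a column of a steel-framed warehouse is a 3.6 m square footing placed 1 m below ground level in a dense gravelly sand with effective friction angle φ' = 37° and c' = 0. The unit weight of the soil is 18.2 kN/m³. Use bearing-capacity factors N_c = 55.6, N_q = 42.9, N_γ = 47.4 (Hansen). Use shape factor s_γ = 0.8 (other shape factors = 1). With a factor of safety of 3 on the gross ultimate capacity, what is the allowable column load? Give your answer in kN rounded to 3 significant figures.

Overburden at base level: q = 18.2 × 1 = 18.2 kPa.
Surcharge term q·N_q = 18.2 × 42.9 = 780.78 kPa; self-weight term 0.5·γ·B·N_γ·s_γ = 0.5 × 18.2 × 3.6 × 47.4 × 0.8 = 1242.3 kPa.
q_ult = 780.78 + 1242.3 = 2023 kPa.
Gross allowable pressure q_all = 2023 / 3 = 674.35 kPa.
Footing area = 12.96 m², so allowable column load = 674.35 × 12.96 = 8739.5 kN.

P_all ≈ 8740 kN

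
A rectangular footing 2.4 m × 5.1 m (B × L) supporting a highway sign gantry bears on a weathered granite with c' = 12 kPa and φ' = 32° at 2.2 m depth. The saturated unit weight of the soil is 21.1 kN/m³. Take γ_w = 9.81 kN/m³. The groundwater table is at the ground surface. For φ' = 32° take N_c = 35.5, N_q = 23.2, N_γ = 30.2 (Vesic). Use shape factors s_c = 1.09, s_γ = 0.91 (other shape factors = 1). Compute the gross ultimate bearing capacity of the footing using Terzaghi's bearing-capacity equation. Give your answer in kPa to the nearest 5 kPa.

Water table at ground surface, so effective unit weight γ' = 21.1 − 9.81 = 11.29 kN/m³ is used throughout; overburden q = 11.29 × 2.2 = 24.838 kPa; the same γ' applies in the ½γBN_γ term.
Cohesion term c·N_c·s_c = 12 × 35.5 × 1.09 = 464.34 kPa; surcharge term q·N_q = 24.838 × 23.2 = 576.24 kPa; self-weight term 0.5·γ·B·N_γ·s_γ = 0.5 × 11.29 × 2.4 × 30.2 × 0.91 = 372.33 kPa.
q_ult = 464.34 + 576.24 + 372.33 = 1412.9 kPa.

q_ult ≈ 1415 kPa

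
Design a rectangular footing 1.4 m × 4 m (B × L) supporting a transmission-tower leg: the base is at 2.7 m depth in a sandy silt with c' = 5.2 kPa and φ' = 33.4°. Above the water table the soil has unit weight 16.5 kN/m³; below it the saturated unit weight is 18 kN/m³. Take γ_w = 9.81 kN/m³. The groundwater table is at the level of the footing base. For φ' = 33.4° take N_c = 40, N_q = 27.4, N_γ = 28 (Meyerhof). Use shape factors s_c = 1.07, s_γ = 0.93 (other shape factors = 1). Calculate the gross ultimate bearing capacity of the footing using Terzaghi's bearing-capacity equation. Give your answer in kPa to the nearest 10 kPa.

q_ult ≈ 1590 kPa

Overburden at base level: q = 16.5 × 2.7 = 44.55 kPa.
Below the base the soil is submerged, so the ½γBN_γ term uses γ' = 18 − 9.81 = 8.19 kN/m³.
Cohesion term c·N_c·s_c = 5.2 × 40 × 1.07 = 222.56 kPa; surcharge term q·N_q = 44.55 × 27.4 = 1220.7 kPa; self-weight term 0.5·γ·B·N_γ·s_γ = 0.5 × 8.19 × 1.4 × 28 × 0.93 = 149.29 kPa.
q_ult = 222.56 + 1220.7 + 149.29 = 1592.5 kPa.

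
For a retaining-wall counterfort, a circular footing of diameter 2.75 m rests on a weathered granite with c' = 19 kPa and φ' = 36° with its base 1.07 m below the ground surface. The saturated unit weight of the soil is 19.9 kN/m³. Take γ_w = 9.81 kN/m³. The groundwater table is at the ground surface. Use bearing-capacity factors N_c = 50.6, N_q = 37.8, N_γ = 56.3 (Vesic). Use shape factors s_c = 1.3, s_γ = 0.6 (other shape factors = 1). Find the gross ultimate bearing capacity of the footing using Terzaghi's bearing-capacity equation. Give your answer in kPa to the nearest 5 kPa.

With the water table at the surface the whole profile is submerged: γ' = 19.9 − 9.81 = 10.09 kN/m³, so q = γ'·D_f = 10.796 kPa; the same γ' applies in the ½γBN_γ term.
q_ult = c·N_c·s_c + q·N_q + 0.5·γ·B·N_γ·s_γ
     = 19 × 50.6 × 1.3 + 10.796 × 37.8 + 0.5 × 10.09 × 2.75 × 56.3 × 0.6
     = 1249.8 + 408.1 + 468.66 = 2126.6 kPa.

q_ult ≈ 2125 kPa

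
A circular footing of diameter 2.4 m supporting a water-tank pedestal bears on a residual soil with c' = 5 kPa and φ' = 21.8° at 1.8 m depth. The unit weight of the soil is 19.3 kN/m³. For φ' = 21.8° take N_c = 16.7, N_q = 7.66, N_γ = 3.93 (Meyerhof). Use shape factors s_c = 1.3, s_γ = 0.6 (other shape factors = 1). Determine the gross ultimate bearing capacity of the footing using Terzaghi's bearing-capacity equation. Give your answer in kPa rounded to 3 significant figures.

q_ult ≈ 429 kPa

Overburden at base level: q = 19.3 × 1.8 = 34.74 kPa.
Cohesion term c·N_c·s_c = 5 × 16.7 × 1.3 = 108.55 kPa; surcharge term q·N_q = 34.74 × 7.66 = 266.11 kPa; self-weight term 0.5·γ·B·N_γ·s_γ = 0.5 × 19.3 × 2.4 × 3.93 × 0.6 = 54.611 kPa.
q_ult = 108.55 + 266.11 + 54.611 = 429.27 kPa.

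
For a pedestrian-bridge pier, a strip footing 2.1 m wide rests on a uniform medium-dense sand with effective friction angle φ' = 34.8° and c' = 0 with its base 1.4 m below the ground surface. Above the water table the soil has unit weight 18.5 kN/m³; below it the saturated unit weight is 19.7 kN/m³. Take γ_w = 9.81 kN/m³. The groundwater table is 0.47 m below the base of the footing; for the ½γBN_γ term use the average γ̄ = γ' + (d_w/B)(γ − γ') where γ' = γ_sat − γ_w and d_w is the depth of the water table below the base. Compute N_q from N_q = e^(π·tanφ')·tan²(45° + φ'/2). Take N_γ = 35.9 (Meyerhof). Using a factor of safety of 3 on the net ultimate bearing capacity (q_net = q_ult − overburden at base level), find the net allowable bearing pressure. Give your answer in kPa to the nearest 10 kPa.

N_q = e^(π·tan34.8°)·tan²(62.4°) = 32.48.
Effective surcharge at the founding depth q = γ·D_f = 18.5 × 1.4 = 25.9 kPa.
With d_w = 0.47 m < B, γ̄ = 9.89 + (0.47/2.1) × (18.5 − 9.89) = 11.817 kN/m³.
q_ult = q·N_q + 0.5·γ·B·N_γ
     = 25.9 × 32.48 + 0.5 × 11.817 × 2.1 × 35.9
     = 841.23 + 445.44 = 1286.7 kPa.
q_net = 1286.7 − 25.9 = 1260.8 kPa.
q_all(net) = 1260.8 / 3 = 420.26 kPa.

q_all(net) ≈ 420 kPa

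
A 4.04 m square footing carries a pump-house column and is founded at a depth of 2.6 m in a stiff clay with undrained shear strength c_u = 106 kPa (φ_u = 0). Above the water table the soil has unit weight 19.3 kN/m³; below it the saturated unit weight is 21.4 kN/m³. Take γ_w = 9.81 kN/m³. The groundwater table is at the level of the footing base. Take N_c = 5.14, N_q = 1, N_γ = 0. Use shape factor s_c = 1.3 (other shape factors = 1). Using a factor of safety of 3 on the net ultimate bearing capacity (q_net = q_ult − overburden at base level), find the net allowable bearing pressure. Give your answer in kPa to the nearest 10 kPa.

q = γ·D_f = 19.3 × 2.6 = 50.18 kPa.
c·N_c·s_c = 106 × 5.14 × 1.3 = 708.29 kPa
q·N_q = 50.18 × 1 = 50.18 kPa
q_ult = 708.29 + 50.18 = 758.47 kPa.
q_net = 758.47 − 50.18 = 708.29 kPa.
q_all(net) = 708.29 / 3 = 236.1 kPa.

q_all(net) ≈ 240 kPa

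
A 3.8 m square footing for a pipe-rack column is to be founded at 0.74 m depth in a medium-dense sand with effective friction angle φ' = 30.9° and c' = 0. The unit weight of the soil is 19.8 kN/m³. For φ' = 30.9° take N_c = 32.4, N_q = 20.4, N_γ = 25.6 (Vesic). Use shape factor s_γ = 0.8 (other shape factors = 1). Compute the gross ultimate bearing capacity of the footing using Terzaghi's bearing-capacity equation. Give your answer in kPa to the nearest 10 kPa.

Effective surcharge at the founding depth q = γ·D_f = 19.8 × 0.74 = 14.652 kPa.
q_ult = q·N_q + 0.5·γ·B·N_γ·s_γ
     = 14.652 × 20.4 + 0.5 × 19.8 × 3.8 × 25.6 × 0.8
     = 298.9 + 770.46 = 1069.4 kPa.

q_ult ≈ 1070 kPa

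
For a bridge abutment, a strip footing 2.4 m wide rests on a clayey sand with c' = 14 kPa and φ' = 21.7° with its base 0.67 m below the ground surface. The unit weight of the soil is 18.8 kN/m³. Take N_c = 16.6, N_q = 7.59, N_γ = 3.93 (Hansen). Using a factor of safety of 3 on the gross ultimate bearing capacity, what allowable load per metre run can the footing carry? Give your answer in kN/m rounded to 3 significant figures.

Overburden at base level: q = 18.8 × 0.67 = 12.596 kPa.
Cohesion term c·N_c = 14 × 16.6 = 232.4 kPa; surcharge term q·N_q = 12.596 × 7.59 = 95.604 kPa; self-weight term 0.5·γ·B·N_γ = 0.5 × 18.8 × 2.4 × 3.93 = 88.661 kPa.
q_ult = 232.4 + 95.604 + 88.661 = 416.66 kPa.
Gross allowable pressure q_all = 416.66 / 3 = 138.89 kPa.
Allowable wall load = q_all × B = 138.89 × 2.4 = 333.33 kN per metre run.

≈ 333 kN/m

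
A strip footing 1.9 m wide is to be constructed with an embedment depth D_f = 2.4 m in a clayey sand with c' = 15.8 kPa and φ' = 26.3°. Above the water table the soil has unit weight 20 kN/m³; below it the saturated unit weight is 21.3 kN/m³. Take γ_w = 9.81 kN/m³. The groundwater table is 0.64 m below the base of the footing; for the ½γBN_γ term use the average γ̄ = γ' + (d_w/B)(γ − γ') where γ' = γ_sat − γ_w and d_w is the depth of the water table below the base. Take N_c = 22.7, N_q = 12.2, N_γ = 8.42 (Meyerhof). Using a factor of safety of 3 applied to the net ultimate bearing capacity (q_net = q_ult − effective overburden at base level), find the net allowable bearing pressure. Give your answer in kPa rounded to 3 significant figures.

q = γ·D_f = 20 × 2.4 = 48 kPa.
γ' = 11.49 kN/m³; averaging over the depth B below the base, γ̄ = γ' + (d_w/B)(γ − γ') = 14.357 kN/m³.
c·N_c = 15.8 × 22.7 = 358.66 kPa
q·N_q = 48 × 12.2 = 585.6 kPa
0.5·γ·B·N_γ = 0.5 × 14.357 × 1.9 × 8.42 = 114.84 kPa
q_ult = 358.66 + 585.6 + 114.84 = 1059.1 kPa.
Net ultimate: q_net = 1059.1 − 48 = 1011.1 kPa.
q_all(net) = 1011.1 / 3 = 337.03 kPa.

q_all(net) ≈ 337 kPa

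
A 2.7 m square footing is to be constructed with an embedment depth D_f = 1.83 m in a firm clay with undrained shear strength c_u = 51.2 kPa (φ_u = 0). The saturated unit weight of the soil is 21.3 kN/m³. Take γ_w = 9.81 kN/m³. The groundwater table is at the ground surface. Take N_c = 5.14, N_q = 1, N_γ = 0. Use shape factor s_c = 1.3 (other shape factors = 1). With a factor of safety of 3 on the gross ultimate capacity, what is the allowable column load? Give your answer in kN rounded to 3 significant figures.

P_all ≈ 882 kN

Water table at ground surface, so effective unit weight γ' = 21.3 − 9.81 = 11.49 kN/m³ is used throughout; overburden q = 11.49 × 1.83 = 21.027 kPa.
Cohesion term c·N_c·s_c = 51.2 × 5.14 × 1.3 = 342.12 kPa; surcharge term q·N_q = 21.027 × 1 = 21.027 kPa.
q_ult = 342.12 + 21.027 = 363.15 kPa.
Gross allowable pressure q_all = 363.15 / 3 = 121.05 kPa.
Footing area = 7.29 m², so allowable column load = 121.05 × 7.29 = 882.44 kN.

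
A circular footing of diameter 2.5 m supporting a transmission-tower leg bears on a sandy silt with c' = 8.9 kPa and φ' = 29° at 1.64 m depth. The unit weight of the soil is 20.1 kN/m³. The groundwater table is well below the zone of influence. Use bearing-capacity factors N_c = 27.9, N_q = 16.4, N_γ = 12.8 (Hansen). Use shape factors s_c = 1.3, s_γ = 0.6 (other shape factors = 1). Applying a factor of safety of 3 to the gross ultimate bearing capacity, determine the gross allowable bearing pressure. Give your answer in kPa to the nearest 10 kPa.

q_all ≈ 350 kPa

Effective surcharge at the founding depth q = γ·D_f = 20.1 × 1.64 = 32.964 kPa.
q_ult = c·N_c·s_c + q·N_q + 0.5·γ·B·N_γ·s_γ
     = 8.9 × 27.9 × 1.3 + 32.964 × 16.4 + 0.5 × 20.1 × 2.5 × 12.8 × 0.6
     = 322.8 + 540.61 + 192.96 = 1056.4 kPa.
q_all = q_ult / FS = 1056.4 / 3 = 352.12 kPa.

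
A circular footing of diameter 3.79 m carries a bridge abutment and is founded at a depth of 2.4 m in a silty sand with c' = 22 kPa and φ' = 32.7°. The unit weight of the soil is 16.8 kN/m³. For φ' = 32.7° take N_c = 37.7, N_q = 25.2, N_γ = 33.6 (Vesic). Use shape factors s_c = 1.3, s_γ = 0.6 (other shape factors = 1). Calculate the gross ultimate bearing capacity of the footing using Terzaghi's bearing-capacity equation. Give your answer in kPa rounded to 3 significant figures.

q_ult ≈ 2740 kPa

q = γ·D_f = 16.8 × 2.4 = 40.32 kPa.
c·N_c·s_c = 22 × 37.7 × 1.3 = 1078.2 kPa
q·N_q = 40.32 × 25.2 = 1016.1 kPa
0.5·γ·B·N_γ·s_γ = 0.5 × 16.8 × 3.79 × 33.6 × 0.6 = 641.81 kPa
q_ult = 1078.2 + 1016.1 + 641.81 = 2736.1 kPa.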